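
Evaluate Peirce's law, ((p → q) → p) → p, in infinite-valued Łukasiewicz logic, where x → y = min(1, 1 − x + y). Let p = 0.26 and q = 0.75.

1.00

p → q = min(1, 1 − 0.26 + 0.75) = min(1, 1.49) = 1.00
(p → q) → p = min(1, 1 − 1.00 + 0.26) = min(1, 0.26) = 0.26
((p → q) → p) → p = min(1, 1 − 0.26 + 0.26) = min(1, 1.00) = 1.00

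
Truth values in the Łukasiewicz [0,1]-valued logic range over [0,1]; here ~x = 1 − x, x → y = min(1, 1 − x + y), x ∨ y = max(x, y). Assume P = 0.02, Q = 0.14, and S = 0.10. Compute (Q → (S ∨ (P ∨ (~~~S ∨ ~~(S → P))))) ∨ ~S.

~S = 1 − 0.10 = 0.90
~~S = 1 − 0.90 = 0.10
~~~S = 1 − 0.10 = 0.90
S → P = min(1, 1 − 0.10 + 0.02) = min(1, 0.92) = 0.92
~(S → P) = 1 − 0.92 = 0.08
~~(S → P) = 1 − 0.08 = 0.92
~~~S ∨ ~~(S → P) = max(0.90, 0.92) = 0.92
P ∨ (~~~S ∨ ~~(S → P)) = max(0.02, 0.92) = 0.92
S ∨ (P ∨ (~~~S ∨ ~~(S → P))) = max(0.10, 0.92) = 0.92
Q → (S ∨ (P ∨ (~~~S ∨ ~~(S → P)))) = min(1, 1 − 0.14 + 0.92) = min(1, 1.78) = 1.00
(Q → (S ∨ (P ∨ (~~~S ∨ ~~(S → P))))) ∨ ~S = max(1.00, 0.90) = 1.00

1.00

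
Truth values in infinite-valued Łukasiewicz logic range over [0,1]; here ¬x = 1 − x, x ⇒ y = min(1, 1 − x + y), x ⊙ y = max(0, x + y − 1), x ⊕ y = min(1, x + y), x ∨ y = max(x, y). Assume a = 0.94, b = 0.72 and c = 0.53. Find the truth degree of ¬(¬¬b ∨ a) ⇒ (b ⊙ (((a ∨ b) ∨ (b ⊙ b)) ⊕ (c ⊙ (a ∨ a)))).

¬b = 1 − 0.72 = 0.28
¬¬b = 1 − 0.28 = 0.72
¬¬b ∨ a = max(0.72, 0.94) = 0.94
¬(¬¬b ∨ a) = 1 − 0.94 = 0.06
a ∨ b = max(0.94, 0.72) = 0.94
b ⊙ b = max(0, 0.72 + 0.72 − 1) = max(0, 0.44) = 0.44
(a ∨ b) ∨ (b ⊙ b) = max(0.94, 0.44) = 0.94
a ∨ a = max(0.94, 0.94) = 0.94
c ⊙ (a ∨ a) = max(0, 0.53 + 0.94 − 1) = max(0, 0.47) = 0.47
((a ∨ b) ∨ (b ⊙ b)) ⊕ (c ⊙ (a ∨ a)) = min(1, 0.94 + 0.47) = min(1, 1.41) = 1.00
b ⊙ (((a ∨ b) ∨ (b ⊙ b)) ⊕ (c ⊙ (a ∨ a))) = max(0, 0.72 + 1.00 − 1) = max(0, 0.72) = 0.72
¬(¬¬b ∨ a) ⇒ (b ⊙ (((a ∨ b) ∨ (b ⊙ b)) ⊕ (c ⊙ (a ∨ a)))) = min(1, 1 − 0.06 + 0.72) = min(1, 1.66) = 1.00

1.00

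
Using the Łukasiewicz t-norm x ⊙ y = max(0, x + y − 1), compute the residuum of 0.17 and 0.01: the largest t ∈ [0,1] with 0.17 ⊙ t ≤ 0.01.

The residuum of the Łukasiewicz t-norm gives the supremum: min(1, 1 − 0.17 + 0.01).
1 − 0.17 + 0.01 = 0.84, so t = min(1, 0.84) = 0.84.
Check: 0.17 ⊙ 0.84 = max(0, 0.01) = 0.01 ≤ 0.01.

0.84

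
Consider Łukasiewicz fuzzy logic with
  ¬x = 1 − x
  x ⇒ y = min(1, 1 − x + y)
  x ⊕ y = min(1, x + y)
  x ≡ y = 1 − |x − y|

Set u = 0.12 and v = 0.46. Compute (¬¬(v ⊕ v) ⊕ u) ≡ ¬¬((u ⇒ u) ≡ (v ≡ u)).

v ⊕ v = min(1, 0.46 + 0.46) = min(1, 0.92) = 0.92
¬(v ⊕ v) = 1 − 0.92 = 0.08
¬¬(v ⊕ v) = 1 − 0.08 = 0.92
¬¬(v ⊕ v) ⊕ u = min(1, 0.92 + 0.12) = min(1, 1.04) = 1.00
u ⇒ u = min(1, 1 − 0.12 + 0.12) = min(1, 1.00) = 1.00
v ≡ u = 1 − |0.46 − 0.12| = 1 − 0.34 = 0.66
(u ⇒ u) ≡ (v ≡ u) = 1 − |1.00 − 0.66| = 1 − 0.34 = 0.66
¬((u ⇒ u) ≡ (v ≡ u)) = 1 − 0.66 = 0.34
¬¬((u ⇒ u) ≡ (v ≡ u)) = 1 − 0.34 = 0.66
(¬¬(v ⊕ v) ⊕ u) ≡ ¬¬((u ⇒ u) ≡ (v ≡ u)) = 1 − |1.00 − 0.66| = 1 − 0.34 = 0.66

0.66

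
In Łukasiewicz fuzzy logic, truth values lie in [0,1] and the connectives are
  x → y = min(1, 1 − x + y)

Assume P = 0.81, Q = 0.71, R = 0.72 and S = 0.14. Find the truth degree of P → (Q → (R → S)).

R → S = min(1, 1 − 0.72 + 0.14) = min(1, 0.42) = 0.42
Q → (R → S) = min(1, 1 − 0.71 + 0.42) = min(1, 0.71) = 0.71
P → (Q → (R → S)) = min(1, 1 − 0.81 + 0.71) = min(1, 0.90) = 0.90

0.90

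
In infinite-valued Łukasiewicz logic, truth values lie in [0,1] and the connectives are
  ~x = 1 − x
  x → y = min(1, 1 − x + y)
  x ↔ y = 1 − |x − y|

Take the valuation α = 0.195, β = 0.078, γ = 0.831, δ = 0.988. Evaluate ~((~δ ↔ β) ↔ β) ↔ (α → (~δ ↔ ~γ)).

0.856

~δ = 1 − 0.988 = 0.012
~δ ↔ β = 1 − |0.012 − 0.078| = 1 − 0.066 = 0.934
(~δ ↔ β) ↔ β = 1 − |0.934 − 0.078| = 1 − 0.856 = 0.144
~((~δ ↔ β) ↔ β) = 1 − 0.144 = 0.856
~γ = 1 − 0.831 = 0.169
~δ ↔ ~γ = 1 − |0.012 − 0.169| = 1 − 0.157 = 0.843
α → (~δ ↔ ~γ) = min(1, 1 − 0.195 + 0.843) = min(1, 1.648) = 1.000
~((~δ ↔ β) ↔ β) ↔ (α → (~δ ↔ ~γ)) = 1 − |0.856 − 1.000| = 1 − 0.144 = 0.856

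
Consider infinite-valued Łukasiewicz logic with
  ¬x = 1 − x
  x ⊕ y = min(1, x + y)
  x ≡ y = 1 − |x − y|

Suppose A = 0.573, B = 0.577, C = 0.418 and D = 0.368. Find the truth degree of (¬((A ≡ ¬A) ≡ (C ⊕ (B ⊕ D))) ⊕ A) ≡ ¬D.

0.913

¬A = 1 − 0.573 = 0.427
A ≡ ¬A = 1 − |0.573 − 0.427| = 1 − 0.146 = 0.854
B ⊕ D = min(1, 0.577 + 0.368) = min(1, 0.945) = 0.945
C ⊕ (B ⊕ D) = min(1, 0.418 + 0.945) = min(1, 1.363) = 1.000
(A ≡ ¬A) ≡ (C ⊕ (B ⊕ D)) = 1 − |0.854 − 1.000| = 1 − 0.146 = 0.854
¬((A ≡ ¬A) ≡ (C ⊕ (B ⊕ D))) = 1 − 0.854 = 0.146
¬((A ≡ ¬A) ≡ (C ⊕ (B ⊕ D))) ⊕ A = min(1, 0.146 + 0.573) = min(1, 0.719) = 0.719
¬D = 1 − 0.368 = 0.632
(¬((A ≡ ¬A) ≡ (C ⊕ (B ⊕ D))) ⊕ A) ≡ ¬D = 1 − |0.719 − 0.632| = 1 − 0.087 = 0.913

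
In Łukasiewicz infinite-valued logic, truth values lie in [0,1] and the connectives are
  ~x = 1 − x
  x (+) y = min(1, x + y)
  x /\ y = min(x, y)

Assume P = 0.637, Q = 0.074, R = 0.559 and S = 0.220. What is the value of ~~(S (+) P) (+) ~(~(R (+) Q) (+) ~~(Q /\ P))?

1.000

S (+) P = min(1, 0.220 + 0.637) = min(1, 0.857) = 0.857
~(S (+) P) = 1 − 0.857 = 0.143
~~(S (+) P) = 1 − 0.143 = 0.857
R (+) Q = min(1, 0.559 + 0.074) = min(1, 0.633) = 0.633
~(R (+) Q) = 1 − 0.633 = 0.367
Q /\ P = min(0.074, 0.637) = 0.074
~(Q /\ P) = 1 − 0.074 = 0.926
~~(Q /\ P) = 1 − 0.926 = 0.074
~(R (+) Q) (+) ~~(Q /\ P) = min(1, 0.367 + 0.074) = min(1, 0.441) = 0.441
~(~(R (+) Q) (+) ~~(Q /\ P)) = 1 − 0.441 = 0.559
~~(S (+) P) (+) ~(~(R (+) Q) (+) ~~(Q /\ P)) = min(1, 0.857 + 0.559) = min(1, 1.416) = 1.000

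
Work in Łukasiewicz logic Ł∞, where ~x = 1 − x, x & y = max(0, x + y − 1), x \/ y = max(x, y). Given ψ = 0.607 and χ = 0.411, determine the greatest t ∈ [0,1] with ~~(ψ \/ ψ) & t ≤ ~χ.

ψ \/ ψ = max(0.607, 0.607) = 0.607
~(ψ \/ ψ) = 1 − 0.607 = 0.393
~~(ψ \/ ψ) = 1 − 0.393 = 0.607
So the left factor is ~~(ψ \/ ψ) = 0.607.
~χ = 1 − 0.411 = 0.589
So the right-hand bound is ~χ = 0.589.
The residuum of the Łukasiewicz t-norm gives the supremum: min(1, 1 − 0.607 + 0.589).
1 − 0.607 + 0.589 = 0.982, so t = min(1, 0.982) = 0.982.
Check: 0.607 & 0.982 = max(0, 0.589) = 0.589 ≤ 0.589.

0.982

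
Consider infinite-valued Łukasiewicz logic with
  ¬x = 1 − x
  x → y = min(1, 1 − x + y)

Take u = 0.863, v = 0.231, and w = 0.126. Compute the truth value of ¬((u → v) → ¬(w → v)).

u → v = min(1, 1 − 0.863 + 0.231) = min(1, 0.368) = 0.368
w → v = min(1, 1 − 0.126 + 0.231) = min(1, 1.105) = 1.000
¬(w → v) = 1 − 1.000 = 0.000
(u → v) → ¬(w → v) = min(1, 1 − 0.368 + 0.000) = min(1, 0.632) = 0.632
¬((u → v) → ¬(w → v)) = 1 − 0.632 = 0.368

0.368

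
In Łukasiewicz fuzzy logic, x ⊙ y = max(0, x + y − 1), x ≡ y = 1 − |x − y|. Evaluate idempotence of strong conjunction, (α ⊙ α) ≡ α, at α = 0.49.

0.51

α ⊙ α = max(0, 0.49 + 0.49 − 1) = max(0, -0.02) = 0.00
(α ⊙ α) ≡ α = 1 − |0.00 − 0.49| = 1 − 0.49 = 0.51
(The value 0.51 < 1 shows this instance is not satisfied; fails in Ł∞ since a ⊗ a = max(0, 2a−1) ≠ a in general.)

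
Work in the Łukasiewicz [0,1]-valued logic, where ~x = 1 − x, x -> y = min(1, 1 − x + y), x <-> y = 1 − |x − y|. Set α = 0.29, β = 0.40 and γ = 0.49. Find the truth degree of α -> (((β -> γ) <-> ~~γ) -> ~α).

β -> γ = min(1, 1 − 0.40 + 0.49) = min(1, 1.09) = 1.00
~γ = 1 − 0.49 = 0.51
~~γ = 1 − 0.51 = 0.49
(β -> γ) <-> ~~γ = 1 − |1.00 − 0.49| = 1 − 0.51 = 0.49
~α = 1 − 0.29 = 0.71
((β -> γ) <-> ~~γ) -> ~α = min(1, 1 − 0.49 + 0.71) = min(1, 1.22) = 1.00
α -> (((β -> γ) <-> ~~γ) -> ~α) = min(1, 1 − 0.29 + 1.00) = min(1, 1.71) = 1.00

1.00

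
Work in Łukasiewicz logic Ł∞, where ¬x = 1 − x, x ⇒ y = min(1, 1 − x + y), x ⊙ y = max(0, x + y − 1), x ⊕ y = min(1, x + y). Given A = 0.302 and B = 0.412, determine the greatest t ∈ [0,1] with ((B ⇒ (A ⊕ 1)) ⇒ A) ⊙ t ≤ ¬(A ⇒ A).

0.698

A ⊕ 1 = min(1, 0.302 + 1.000) = min(1, 1.302) = 1.000
B ⇒ (A ⊕ 1) = min(1, 1 − 0.412 + 1.000) = min(1, 1.588) = 1.000
(B ⇒ (A ⊕ 1)) ⇒ A = min(1, 1 − 1.000 + 0.302) = min(1, 0.302) = 0.302
So the left factor is (B ⇒ (A ⊕ 1)) ⇒ A = 0.302.
A ⇒ A = min(1, 1 − 0.302 + 0.302) = min(1, 1.000) = 1.000
¬(A ⇒ A) = 1 − 1.000 = 0.000
So the right-hand bound is ¬(A ⇒ A) = 0.000.
The residuum of the Łukasiewicz t-norm gives the supremum: min(1, 1 − 0.302 + 0.000).
1 − 0.302 + 0.000 = 0.698, so t = min(1, 0.698) = 0.698.
Check: 0.302 ⊙ 0.698 = max(0, 0.000) = 0.000 ≤ 0.000.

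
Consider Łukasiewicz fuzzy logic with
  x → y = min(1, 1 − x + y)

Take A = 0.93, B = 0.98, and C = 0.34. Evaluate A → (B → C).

0.43

B → C = min(1, 1 − 0.98 + 0.34) = min(1, 0.36) = 0.36
A → (B → C) = min(1, 1 − 0.93 + 0.36) = min(1, 0.43) = 0.43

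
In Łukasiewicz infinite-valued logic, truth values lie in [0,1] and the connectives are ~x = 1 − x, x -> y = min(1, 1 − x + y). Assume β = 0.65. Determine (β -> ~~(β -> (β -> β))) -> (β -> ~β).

β -> β = min(1, 1 − 0.65 + 0.65) = min(1, 1.00) = 1.00
β -> (β -> β) = min(1, 1 − 0.65 + 1.00) = min(1, 1.35) = 1.00
~(β -> (β -> β)) = 1 − 1.00 = 0.00
~~(β -> (β -> β)) = 1 − 0.00 = 1.00
β -> ~~(β -> (β -> β)) = min(1, 1 − 0.65 + 1.00) = min(1, 1.35) = 1.00
~β = 1 − 0.65 = 0.35
β -> ~β = min(1, 1 − 0.65 + 0.35) = min(1, 0.70) = 0.70
(β -> ~~(β -> (β -> β))) -> (β -> ~β) = min(1, 1 − 1.00 + 0.70) = min(1, 0.70) = 0.70

0.70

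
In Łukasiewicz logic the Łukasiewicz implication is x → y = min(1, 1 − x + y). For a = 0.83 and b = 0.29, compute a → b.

a → b = min(1, 1 − 0.83 + 0.29) = min(1, 0.46) = 0.46
For comparison, the Gödel implication (1 if x ≤ y else y) would give 0.29.

0.46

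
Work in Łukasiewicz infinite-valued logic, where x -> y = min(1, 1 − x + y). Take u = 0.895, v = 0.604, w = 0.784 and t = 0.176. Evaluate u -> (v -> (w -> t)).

w -> t = min(1, 1 − 0.784 + 0.176) = min(1, 0.392) = 0.392
v -> (w -> t) = min(1, 1 − 0.604 + 0.392) = min(1, 0.788) = 0.788
u -> (v -> (w -> t)) = min(1, 1 − 0.895 + 0.788) = min(1, 0.893) = 0.893

0.893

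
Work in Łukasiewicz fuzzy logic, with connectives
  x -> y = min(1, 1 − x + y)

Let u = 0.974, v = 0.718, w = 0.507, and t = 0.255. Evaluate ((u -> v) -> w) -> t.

0.492

u -> v = min(1, 1 − 0.974 + 0.718) = min(1, 0.744) = 0.744
(u -> v) -> w = min(1, 1 − 0.744 + 0.507) = min(1, 0.763) = 0.763
((u -> v) -> w) -> t = min(1, 1 − 0.763 + 0.255) = min(1, 0.492) = 0.492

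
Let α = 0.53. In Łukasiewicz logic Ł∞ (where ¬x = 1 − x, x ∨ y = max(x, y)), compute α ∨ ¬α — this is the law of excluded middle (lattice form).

¬α = 1 − 0.53 = 0.47
α ∨ ¬α = max(0.53, 0.47) = 0.53
(The value 0.53 < 1 shows this instance is not satisfied; not a Ł∞-tautology — its value is max(a, 1−a).)

0.53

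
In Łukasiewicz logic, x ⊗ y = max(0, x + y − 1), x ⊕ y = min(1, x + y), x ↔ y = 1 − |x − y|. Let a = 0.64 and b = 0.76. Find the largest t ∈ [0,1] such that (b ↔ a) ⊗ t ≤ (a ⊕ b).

1.00

b ↔ a = 1 − |0.76 − 0.64| = 1 − 0.12 = 0.88
So the left factor is b ↔ a = 0.88.
a ⊕ b = min(1, 0.64 + 0.76) = min(1, 1.40) = 1.00
So the right-hand bound is a ⊕ b = 1.00.
The residuum of the Łukasiewicz t-norm gives the supremum: min(1, 1 − 0.88 + 1.00).
1 − 0.88 + 1.00 = 1.12, so t = min(1, 1.12) = 1.00.
Check: 0.88 ⊗ 1.00 = max(0, 0.88) = 0.88 ≤ 1.00.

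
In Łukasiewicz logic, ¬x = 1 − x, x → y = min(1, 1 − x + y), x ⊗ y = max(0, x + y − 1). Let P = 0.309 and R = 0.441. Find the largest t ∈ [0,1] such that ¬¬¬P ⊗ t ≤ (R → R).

1.000

¬P = 1 − 0.309 = 0.691
¬¬P = 1 − 0.691 = 0.309
¬¬¬P = 1 − 0.309 = 0.691
So the left factor is ¬¬¬P = 0.691.
R → R = min(1, 1 − 0.441 + 0.441) = min(1, 1.000) = 1.000
So the right-hand bound is R → R = 1.000.
The residuum of the Łukasiewicz t-norm gives the supremum: min(1, 1 − 0.691 + 1.000).
1 − 0.691 + 1.000 = 1.309, so t = min(1, 1.309) = 1.000.
Check: 0.691 ⊗ 1.000 = max(0, 0.691) = 0.691 ≤ 1.000.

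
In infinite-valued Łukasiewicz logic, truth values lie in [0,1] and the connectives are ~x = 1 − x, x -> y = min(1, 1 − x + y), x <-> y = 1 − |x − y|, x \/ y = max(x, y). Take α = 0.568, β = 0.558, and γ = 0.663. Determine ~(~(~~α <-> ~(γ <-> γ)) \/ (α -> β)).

~α = 1 − 0.568 = 0.432
~~α = 1 − 0.432 = 0.568
γ <-> γ = 1 − |0.663 − 0.663| = 1 − 0.000 = 1.000
~(γ <-> γ) = 1 − 1.000 = 0.000
~~α <-> ~(γ <-> γ) = 1 − |0.568 − 0.000| = 1 − 0.568 = 0.432
~(~~α <-> ~(γ <-> γ)) = 1 − 0.432 = 0.568
α -> β = min(1, 1 − 0.568 + 0.558) = min(1, 0.990) = 0.990
~(~~α <-> ~(γ <-> γ)) \/ (α -> β) = max(0.568, 0.990) = 0.990
~(~(~~α <-> ~(γ <-> γ)) \/ (α -> β)) = 1 − 0.990 = 0.010

0.010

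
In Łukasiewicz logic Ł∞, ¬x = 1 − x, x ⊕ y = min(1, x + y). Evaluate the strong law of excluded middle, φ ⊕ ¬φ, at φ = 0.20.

¬φ = 1 − 0.20 = 0.80
φ ⊕ ¬φ = min(1, 0.20 + 0.80) = min(1, 1.00) = 1.00
(As expected: always 1 in Ł∞ since a ⊕ (1−a) = 1.)

1.00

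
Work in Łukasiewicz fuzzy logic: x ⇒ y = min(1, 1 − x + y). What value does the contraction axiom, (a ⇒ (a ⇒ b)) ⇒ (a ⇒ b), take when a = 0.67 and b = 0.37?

0.70

a ⇒ b = min(1, 1 − 0.67 + 0.37) = min(1, 0.70) = 0.70
a ⇒ (a ⇒ b) = min(1, 1 − 0.67 + 0.70) = min(1, 1.03) = 1.00
(a ⇒ (a ⇒ b)) ⇒ (a ⇒ b) = min(1, 1 − 1.00 + 0.70) = min(1, 0.70) = 0.70
(The value 0.70 < 1 shows this instance is not satisfied; fails in Ł∞ (the t-norm is not idempotent).)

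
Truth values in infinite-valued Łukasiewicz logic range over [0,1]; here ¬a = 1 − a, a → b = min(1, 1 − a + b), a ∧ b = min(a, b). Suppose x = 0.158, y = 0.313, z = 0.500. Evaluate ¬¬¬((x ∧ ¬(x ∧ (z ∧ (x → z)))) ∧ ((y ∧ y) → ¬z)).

0.842

x → z = min(1, 1 − 0.158 + 0.500) = min(1, 1.342) = 1.000
z ∧ (x → z) = min(0.500, 1.000) = 0.500
x ∧ (z ∧ (x → z)) = min(0.158, 0.500) = 0.158
¬(x ∧ (z ∧ (x → z))) = 1 − 0.158 = 0.842
x ∧ ¬(x ∧ (z ∧ (x → z))) = min(0.158, 0.842) = 0.158
y ∧ y = min(0.313, 0.313) = 0.313
¬z = 1 − 0.500 = 0.500
(y ∧ y) → ¬z = min(1, 1 − 0.313 + 0.500) = min(1, 1.187) = 1.000
(x ∧ ¬(x ∧ (z ∧ (x → z)))) ∧ ((y ∧ y) → ¬z) = min(0.158, 1.000) = 0.158
¬((x ∧ ¬(x ∧ (z ∧ (x → z)))) ∧ ((y ∧ y) → ¬z)) = 1 − 0.158 = 0.842
¬¬((x ∧ ¬(x ∧ (z ∧ (x → z)))) ∧ ((y ∧ y) → ¬z)) = 1 − 0.842 = 0.158
¬¬¬((x ∧ ¬(x ∧ (z ∧ (x → z)))) ∧ ((y ∧ y) → ¬z)) = 1 − 0.158 = 0.842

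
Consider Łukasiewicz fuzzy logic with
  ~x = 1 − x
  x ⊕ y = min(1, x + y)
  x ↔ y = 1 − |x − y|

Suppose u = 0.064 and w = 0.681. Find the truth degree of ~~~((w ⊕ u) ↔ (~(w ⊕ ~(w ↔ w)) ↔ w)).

w ⊕ u = min(1, 0.681 + 0.064) = min(1, 0.745) = 0.745
w ↔ w = 1 − |0.681 − 0.681| = 1 − 0.000 = 1.000
~(w ↔ w) = 1 − 1.000 = 0.000
w ⊕ ~(w ↔ w) = min(1, 0.681 + 0.000) = min(1, 0.681) = 0.681
~(w ⊕ ~(w ↔ w)) = 1 − 0.681 = 0.319
~(w ⊕ ~(w ↔ w)) ↔ w = 1 − |0.319 − 0.681| = 1 − 0.362 = 0.638
(w ⊕ u) ↔ (~(w ⊕ ~(w ↔ w)) ↔ w) = 1 − |0.745 − 0.638| = 1 − 0.107 = 0.893
~((w ⊕ u) ↔ (~(w ⊕ ~(w ↔ w)) ↔ w)) = 1 − 0.893 = 0.107
~~((w ⊕ u) ↔ (~(w ⊕ ~(w ↔ w)) ↔ w)) = 1 − 0.107 = 0.893
~~~((w ⊕ u) ↔ (~(w ⊕ ~(w ↔ w)) ↔ w)) = 1 − 0.893 = 0.107

0.107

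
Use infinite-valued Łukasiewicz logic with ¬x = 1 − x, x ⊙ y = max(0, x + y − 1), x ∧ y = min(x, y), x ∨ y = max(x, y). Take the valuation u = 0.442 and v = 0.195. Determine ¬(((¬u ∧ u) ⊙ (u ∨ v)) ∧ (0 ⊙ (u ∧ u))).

¬u = 1 − 0.442 = 0.558
¬u ∧ u = min(0.558, 0.442) = 0.442
u ∨ v = max(0.442, 0.195) = 0.442
(¬u ∧ u) ⊙ (u ∨ v) = max(0, 0.442 + 0.442 − 1) = max(0, -0.116) = 0.000
u ∧ u = min(0.442, 0.442) = 0.442
0 ⊙ (u ∧ u) = max(0, 0.000 + 0.442 − 1) = max(0, -0.558) = 0.000
((¬u ∧ u) ⊙ (u ∨ v)) ∧ (0 ⊙ (u ∧ u)) = min(0.000, 0.000) = 0.000
¬(((¬u ∧ u) ⊙ (u ∨ v)) ∧ (0 ⊙ (u ∧ u))) = 1 − 0.000 = 1.000

1.000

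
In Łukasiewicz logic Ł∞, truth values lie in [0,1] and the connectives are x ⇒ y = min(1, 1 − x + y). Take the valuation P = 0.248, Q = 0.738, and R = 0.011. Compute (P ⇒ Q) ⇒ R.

0.011

P ⇒ Q = min(1, 1 − 0.248 + 0.738) = min(1, 1.490) = 1.000
(P ⇒ Q) ⇒ R = min(1, 1 − 1.000 + 0.011) = min(1, 0.011) = 0.011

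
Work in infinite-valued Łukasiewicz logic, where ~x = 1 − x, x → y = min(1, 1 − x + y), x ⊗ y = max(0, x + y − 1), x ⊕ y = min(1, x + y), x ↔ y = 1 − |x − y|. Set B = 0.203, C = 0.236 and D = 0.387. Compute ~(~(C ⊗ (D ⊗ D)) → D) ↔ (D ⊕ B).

0.977

D ⊗ D = max(0, 0.387 + 0.387 − 1) = max(0, -0.226) = 0.000
C ⊗ (D ⊗ D) = max(0, 0.236 + 0.000 − 1) = max(0, -0.764) = 0.000
~(C ⊗ (D ⊗ D)) = 1 − 0.000 = 1.000
~(C ⊗ (D ⊗ D)) → D = min(1, 1 − 1.000 + 0.387) = min(1, 0.387) = 0.387
~(~(C ⊗ (D ⊗ D)) → D) = 1 − 0.387 = 0.613
D ⊕ B = min(1, 0.387 + 0.203) = min(1, 0.590) = 0.590
~(~(C ⊗ (D ⊗ D)) → D) ↔ (D ⊕ B) = 1 − |0.613 − 0.590| = 1 − 0.023 = 0.977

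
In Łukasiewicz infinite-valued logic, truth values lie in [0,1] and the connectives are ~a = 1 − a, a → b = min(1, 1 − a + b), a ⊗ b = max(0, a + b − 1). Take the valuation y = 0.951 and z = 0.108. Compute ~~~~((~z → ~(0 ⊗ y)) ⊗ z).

0.108

~z = 1 − 0.108 = 0.892
0 ⊗ y = max(0, 0.000 + 0.951 − 1) = max(0, -0.049) = 0.000
~(0 ⊗ y) = 1 − 0.000 = 1.000
~z → ~(0 ⊗ y) = min(1, 1 − 0.892 + 1.000) = min(1, 1.108) = 1.000
(~z → ~(0 ⊗ y)) ⊗ z = max(0, 1.000 + 0.108 − 1) = max(0, 0.108) = 0.108
~((~z → ~(0 ⊗ y)) ⊗ z) = 1 − 0.108 = 0.892
~~((~z → ~(0 ⊗ y)) ⊗ z) = 1 − 0.892 = 0.108
~~~((~z → ~(0 ⊗ y)) ⊗ z) = 1 − 0.108 = 0.892
~~~~((~z → ~(0 ⊗ y)) ⊗ z) = 1 − 0.892 = 0.108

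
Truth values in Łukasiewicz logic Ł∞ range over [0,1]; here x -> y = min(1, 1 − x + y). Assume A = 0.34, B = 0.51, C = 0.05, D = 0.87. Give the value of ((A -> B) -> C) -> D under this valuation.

A -> B = min(1, 1 − 0.34 + 0.51) = min(1, 1.17) = 1.00
(A -> B) -> C = min(1, 1 − 1.00 + 0.05) = min(1, 0.05) = 0.05
((A -> B) -> C) -> D = min(1, 1 − 0.05 + 0.87) = min(1, 1.82) = 1.00

1.00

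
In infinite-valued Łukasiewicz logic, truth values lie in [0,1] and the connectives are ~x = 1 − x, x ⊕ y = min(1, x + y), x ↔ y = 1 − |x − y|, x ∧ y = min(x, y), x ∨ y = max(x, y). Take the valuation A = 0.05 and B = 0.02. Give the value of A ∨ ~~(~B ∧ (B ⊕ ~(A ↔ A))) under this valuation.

~B = 1 − 0.02 = 0.98
A ↔ A = 1 − |0.05 − 0.05| = 1 − 0.00 = 1.00
~(A ↔ A) = 1 − 1.00 = 0.00
B ⊕ ~(A ↔ A) = min(1, 0.02 + 0.00) = min(1, 0.02) = 0.02
~B ∧ (B ⊕ ~(A ↔ A)) = min(0.98, 0.02) = 0.02
~(~B ∧ (B ⊕ ~(A ↔ A))) = 1 − 0.02 = 0.98
~~(~B ∧ (B ⊕ ~(A ↔ A))) = 1 − 0.98 = 0.02
A ∨ ~~(~B ∧ (B ⊕ ~(A ↔ A))) = max(0.05, 0.02) = 0.05

0.05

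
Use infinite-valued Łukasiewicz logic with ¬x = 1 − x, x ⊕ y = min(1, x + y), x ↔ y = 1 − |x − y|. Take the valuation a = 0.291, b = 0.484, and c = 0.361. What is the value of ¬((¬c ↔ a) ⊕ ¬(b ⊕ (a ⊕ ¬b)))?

0.348

¬c = 1 − 0.361 = 0.639
¬c ↔ a = 1 − |0.639 − 0.291| = 1 − 0.348 = 0.652
¬b = 1 − 0.484 = 0.516
a ⊕ ¬b = min(1, 0.291 + 0.516) = min(1, 0.807) = 0.807
b ⊕ (a ⊕ ¬b) = min(1, 0.484 + 0.807) = min(1, 1.291) = 1.000
¬(b ⊕ (a ⊕ ¬b)) = 1 − 1.000 = 0.000
(¬c ↔ a) ⊕ ¬(b ⊕ (a ⊕ ¬b)) = min(1, 0.652 + 0.000) = min(1, 0.652) = 0.652
¬((¬c ↔ a) ⊕ ¬(b ⊕ (a ⊕ ¬b))) = 1 − 0.652 = 0.348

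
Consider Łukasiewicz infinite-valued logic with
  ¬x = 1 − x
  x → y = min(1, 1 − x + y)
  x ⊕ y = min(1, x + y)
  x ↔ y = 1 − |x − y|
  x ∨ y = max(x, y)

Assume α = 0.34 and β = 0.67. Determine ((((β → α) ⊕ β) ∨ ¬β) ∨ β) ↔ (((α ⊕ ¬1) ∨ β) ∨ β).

β → α = min(1, 1 − 0.67 + 0.34) = min(1, 0.67) = 0.67
(β → α) ⊕ β = min(1, 0.67 + 0.67) = min(1, 1.34) = 1.00
¬β = 1 − 0.67 = 0.33
((β → α) ⊕ β) ∨ ¬β = max(1.00, 0.33) = 1.00
(((β → α) ⊕ β) ∨ ¬β) ∨ β = max(1.00, 0.67) = 1.00
¬1 = 1 − 1.00 = 0.00
α ⊕ ¬1 = min(1, 0.34 + 0.00) = min(1, 0.34) = 0.34
(α ⊕ ¬1) ∨ β = max(0.34, 0.67) = 0.67
((α ⊕ ¬1) ∨ β) ∨ β = max(0.67, 0.67) = 0.67
((((β → α) ⊕ β) ∨ ¬β) ∨ β) ↔ (((α ⊕ ¬1) ∨ β) ∨ β) = 1 − |1.00 − 0.67| = 1 − 0.33 = 0.67

0.67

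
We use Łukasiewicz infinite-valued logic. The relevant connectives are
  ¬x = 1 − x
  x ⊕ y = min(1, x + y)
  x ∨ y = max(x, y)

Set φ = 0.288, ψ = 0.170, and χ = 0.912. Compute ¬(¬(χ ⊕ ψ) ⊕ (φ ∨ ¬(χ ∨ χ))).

χ ⊕ ψ = min(1, 0.912 + 0.170) = min(1, 1.082) = 1.000
¬(χ ⊕ ψ) = 1 − 1.000 = 0.000
χ ∨ χ = max(0.912, 0.912) = 0.912
¬(χ ∨ χ) = 1 − 0.912 = 0.088
φ ∨ ¬(χ ∨ χ) = max(0.288, 0.088) = 0.288
¬(χ ⊕ ψ) ⊕ (φ ∨ ¬(χ ∨ χ)) = min(1, 0.000 + 0.288) = min(1, 0.288) = 0.288
¬(¬(χ ⊕ ψ) ⊕ (φ ∨ ¬(χ ∨ χ))) = 1 − 0.288 = 0.712

0.712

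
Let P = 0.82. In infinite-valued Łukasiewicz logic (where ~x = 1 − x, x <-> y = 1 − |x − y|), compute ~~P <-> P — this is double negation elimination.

1.00

~P = 1 − 0.82 = 0.18
~~P = 1 − 0.18 = 0.82
~~P <-> P = 1 − |0.82 − 0.82| = 1 − 0.00 = 1.00
(As expected: always 1 in Ł∞ since negation is involutive.)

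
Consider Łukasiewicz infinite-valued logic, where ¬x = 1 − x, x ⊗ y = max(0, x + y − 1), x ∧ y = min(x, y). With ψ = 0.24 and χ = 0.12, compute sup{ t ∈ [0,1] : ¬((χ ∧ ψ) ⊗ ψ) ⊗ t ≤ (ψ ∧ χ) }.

0.12

χ ∧ ψ = min(0.12, 0.24) = 0.12
(χ ∧ ψ) ⊗ ψ = max(0, 0.12 + 0.24 − 1) = max(0, -0.64) = 0.00
¬((χ ∧ ψ) ⊗ ψ) = 1 − 0.00 = 1.00
So the left factor is ¬((χ ∧ ψ) ⊗ ψ) = 1.00.
ψ ∧ χ = min(0.24, 0.12) = 0.12
So the right-hand bound is ψ ∧ χ = 0.12.
The residuum of the Łukasiewicz t-norm gives the supremum: min(1, 1 − 1.00 + 0.12).
1 − 1.00 + 0.12 = 0.12, so t = min(1, 0.12) = 0.12.
Check: 1.00 ⊗ 0.12 = max(0, 0.12) = 0.12 ≤ 0.12.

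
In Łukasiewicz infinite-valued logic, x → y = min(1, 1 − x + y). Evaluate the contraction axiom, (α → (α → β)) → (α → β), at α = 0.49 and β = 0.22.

α → β = min(1, 1 − 0.49 + 0.22) = min(1, 0.73) = 0.73
α → (α → β) = min(1, 1 − 0.49 + 0.73) = min(1, 1.24) = 1.00
(α → (α → β)) → (α → β) = min(1, 1 − 1.00 + 0.73) = min(1, 0.73) = 0.73
(The value 0.73 < 1 shows this instance is not satisfied; fails in Ł∞ (the t-norm is not idempotent).)

0.73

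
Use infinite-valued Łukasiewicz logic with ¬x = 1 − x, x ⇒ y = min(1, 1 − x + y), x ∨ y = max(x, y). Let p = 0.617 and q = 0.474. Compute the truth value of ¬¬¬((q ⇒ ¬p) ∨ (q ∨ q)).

¬p = 1 − 0.617 = 0.383
q ⇒ ¬p = min(1, 1 − 0.474 + 0.383) = min(1, 0.909) = 0.909
q ∨ q = max(0.474, 0.474) = 0.474
(q ⇒ ¬p) ∨ (q ∨ q) = max(0.909, 0.474) = 0.909
¬((q ⇒ ¬p) ∨ (q ∨ q)) = 1 − 0.909 = 0.091
¬¬((q ⇒ ¬p) ∨ (q ∨ q)) = 1 − 0.091 = 0.909
¬¬¬((q ⇒ ¬p) ∨ (q ∨ q)) = 1 − 0.909 = 0.091

0.091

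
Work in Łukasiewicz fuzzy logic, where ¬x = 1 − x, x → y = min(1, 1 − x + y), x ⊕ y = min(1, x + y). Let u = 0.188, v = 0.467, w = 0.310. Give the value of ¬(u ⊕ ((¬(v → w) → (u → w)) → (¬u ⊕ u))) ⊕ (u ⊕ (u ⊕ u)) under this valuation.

v → w = min(1, 1 − 0.467 + 0.310) = min(1, 0.843) = 0.843
¬(v → w) = 1 − 0.843 = 0.157
u → w = min(1, 1 − 0.188 + 0.310) = min(1, 1.122) = 1.000
¬(v → w) → (u → w) = min(1, 1 − 0.157 + 1.000) = min(1, 1.843) = 1.000
¬u = 1 − 0.188 = 0.812
¬u ⊕ u = min(1, 0.812 + 0.188) = min(1, 1.000) = 1.000
(¬(v → w) → (u → w)) → (¬u ⊕ u) = min(1, 1 − 1.000 + 1.000) = min(1, 1.000) = 1.000
u ⊕ ((¬(v → w) → (u → w)) → (¬u ⊕ u)) = min(1, 0.188 + 1.000) = min(1, 1.188) = 1.000
¬(u ⊕ ((¬(v → w) → (u → w)) → (¬u ⊕ u))) = 1 − 1.000 = 0.000
u ⊕ u = min(1, 0.188 + 0.188) = min(1, 0.376) = 0.376
u ⊕ (u ⊕ u) = min(1, 0.188 + 0.376) = min(1, 0.564) = 0.564
¬(u ⊕ ((¬(v → w) → (u → w)) → (¬u ⊕ u))) ⊕ (u ⊕ (u ⊕ u)) = min(1, 0.000 + 0.564) = min(1, 0.564) = 0.564

0.564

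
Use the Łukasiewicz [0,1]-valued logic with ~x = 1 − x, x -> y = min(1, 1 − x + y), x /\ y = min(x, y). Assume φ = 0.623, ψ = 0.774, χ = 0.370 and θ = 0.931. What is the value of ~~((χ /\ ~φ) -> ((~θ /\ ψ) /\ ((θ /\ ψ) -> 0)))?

~φ = 1 − 0.623 = 0.377
χ /\ ~φ = min(0.370, 0.377) = 0.370
~θ = 1 − 0.931 = 0.069
~θ /\ ψ = min(0.069, 0.774) = 0.069
θ /\ ψ = min(0.931, 0.774) = 0.774
(θ /\ ψ) -> 0 = min(1, 1 − 0.774 + 0.000) = min(1, 0.226) = 0.226
(~θ /\ ψ) /\ ((θ /\ ψ) -> 0) = min(0.069, 0.226) = 0.069
(χ /\ ~φ) -> ((~θ /\ ψ) /\ ((θ /\ ψ) -> 0)) = min(1, 1 − 0.370 + 0.069) = min(1, 0.699) = 0.699
~((χ /\ ~φ) -> ((~θ /\ ψ) /\ ((θ /\ ψ) -> 0))) = 1 − 0.699 = 0.301
~~((χ /\ ~φ) -> ((~θ /\ ψ) /\ ((θ /\ ψ) -> 0))) = 1 − 0.301 = 0.699

0.699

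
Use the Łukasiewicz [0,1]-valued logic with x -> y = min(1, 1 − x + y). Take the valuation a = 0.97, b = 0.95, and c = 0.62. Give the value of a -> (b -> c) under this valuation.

b -> c = min(1, 1 − 0.95 + 0.62) = min(1, 0.67) = 0.67
a -> (b -> c) = min(1, 1 − 0.97 + 0.67) = min(1, 0.70) = 0.70

0.70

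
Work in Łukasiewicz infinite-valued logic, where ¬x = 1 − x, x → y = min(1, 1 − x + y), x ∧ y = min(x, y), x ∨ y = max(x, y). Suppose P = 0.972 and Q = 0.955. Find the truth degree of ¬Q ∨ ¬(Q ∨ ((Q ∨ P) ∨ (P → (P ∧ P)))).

0.045

¬Q = 1 − 0.955 = 0.045
Q ∨ P = max(0.955, 0.972) = 0.972
P ∧ P = min(0.972, 0.972) = 0.972
P → (P ∧ P) = min(1, 1 − 0.972 + 0.972) = min(1, 1.000) = 1.000
(Q ∨ P) ∨ (P → (P ∧ P)) = max(0.972, 1.000) = 1.000
Q ∨ ((Q ∨ P) ∨ (P → (P ∧ P))) = max(0.955, 1.000) = 1.000
¬(Q ∨ ((Q ∨ P) ∨ (P → (P ∧ P)))) = 1 − 1.000 = 0.000
¬Q ∨ ¬(Q ∨ ((Q ∨ P) ∨ (P → (P ∧ P)))) = max(0.045, 0.000) = 0.045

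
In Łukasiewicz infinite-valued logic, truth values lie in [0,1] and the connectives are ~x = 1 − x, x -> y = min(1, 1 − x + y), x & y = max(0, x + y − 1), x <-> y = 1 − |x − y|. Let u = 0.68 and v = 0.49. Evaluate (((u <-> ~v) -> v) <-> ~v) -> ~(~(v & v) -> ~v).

~v = 1 − 0.49 = 0.51
u <-> ~v = 1 − |0.68 − 0.51| = 1 − 0.17 = 0.83
(u <-> ~v) -> v = min(1, 1 − 0.83 + 0.49) = min(1, 0.66) = 0.66
((u <-> ~v) -> v) <-> ~v = 1 − |0.66 − 0.51| = 1 − 0.15 = 0.85
v & v = max(0, 0.49 + 0.49 − 1) = max(0, -0.02) = 0.00
~(v & v) = 1 − 0.00 = 1.00
~(v & v) -> ~v = min(1, 1 − 1.00 + 0.51) = min(1, 0.51) = 0.51
~(~(v & v) -> ~v) = 1 − 0.51 = 0.49
(((u <-> ~v) -> v) <-> ~v) -> ~(~(v & v) -> ~v) = min(1, 1 − 0.85 + 0.49) = min(1, 0.64) = 0.64

0.64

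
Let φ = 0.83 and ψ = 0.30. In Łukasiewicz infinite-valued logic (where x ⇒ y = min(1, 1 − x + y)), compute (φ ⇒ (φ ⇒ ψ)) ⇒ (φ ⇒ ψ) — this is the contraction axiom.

φ ⇒ ψ = min(1, 1 − 0.83 + 0.30) = min(1, 0.47) = 0.47
φ ⇒ (φ ⇒ ψ) = min(1, 1 − 0.83 + 0.47) = min(1, 0.64) = 0.64
(φ ⇒ (φ ⇒ ψ)) ⇒ (φ ⇒ ψ) = min(1, 1 − 0.64 + 0.47) = min(1, 0.83) = 0.83
(The value 0.83 < 1 shows this instance is not satisfied; fails in Ł∞ (the t-norm is not idempotent).)

0.83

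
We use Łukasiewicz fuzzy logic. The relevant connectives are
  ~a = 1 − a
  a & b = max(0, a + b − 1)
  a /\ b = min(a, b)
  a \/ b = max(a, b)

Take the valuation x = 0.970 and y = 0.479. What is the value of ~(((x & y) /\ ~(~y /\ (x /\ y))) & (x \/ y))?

0.581

x & y = max(0, 0.970 + 0.479 − 1) = max(0, 0.449) = 0.449
~y = 1 − 0.479 = 0.521
x /\ y = min(0.970, 0.479) = 0.479
~y /\ (x /\ y) = min(0.521, 0.479) = 0.479
~(~y /\ (x /\ y)) = 1 − 0.479 = 0.521
(x & y) /\ ~(~y /\ (x /\ y)) = min(0.449, 0.521) = 0.449
x \/ y = max(0.970, 0.479) = 0.970
((x & y) /\ ~(~y /\ (x /\ y))) & (x \/ y) = max(0, 0.449 + 0.970 − 1) = max(0, 0.419) = 0.419
~(((x & y) /\ ~(~y /\ (x /\ y))) & (x \/ y)) = 1 − 0.419 = 0.581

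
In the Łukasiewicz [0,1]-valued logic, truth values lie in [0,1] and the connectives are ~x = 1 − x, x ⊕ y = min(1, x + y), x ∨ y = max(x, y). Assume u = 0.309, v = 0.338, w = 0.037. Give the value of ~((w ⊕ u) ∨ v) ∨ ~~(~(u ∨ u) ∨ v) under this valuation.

0.691

w ⊕ u = min(1, 0.037 + 0.309) = min(1, 0.346) = 0.346
(w ⊕ u) ∨ v = max(0.346, 0.338) = 0.346
~((w ⊕ u) ∨ v) = 1 − 0.346 = 0.654
u ∨ u = max(0.309, 0.309) = 0.309
~(u ∨ u) = 1 − 0.309 = 0.691
~(u ∨ u) ∨ v = max(0.691, 0.338) = 0.691
~(~(u ∨ u) ∨ v) = 1 − 0.691 = 0.309
~~(~(u ∨ u) ∨ v) = 1 − 0.309 = 0.691
~((w ⊕ u) ∨ v) ∨ ~~(~(u ∨ u) ∨ v) = max(0.654, 0.691) = 0.691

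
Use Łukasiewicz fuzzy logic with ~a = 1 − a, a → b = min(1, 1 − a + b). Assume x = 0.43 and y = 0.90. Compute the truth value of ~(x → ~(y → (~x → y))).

~x = 1 − 0.43 = 0.57
~x → y = min(1, 1 − 0.57 + 0.90) = min(1, 1.33) = 1.00
y → (~x → y) = min(1, 1 − 0.90 + 1.00) = min(1, 1.10) = 1.00
~(y → (~x → y)) = 1 − 1.00 = 0.00
x → ~(y → (~x → y)) = min(1, 1 − 0.43 + 0.00) = min(1, 0.57) = 0.57
~(x → ~(y → (~x → y))) = 1 − 0.57 = 0.43

0.43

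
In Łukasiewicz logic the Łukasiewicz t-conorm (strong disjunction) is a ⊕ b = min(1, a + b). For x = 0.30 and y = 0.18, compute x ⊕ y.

0.48

x ⊕ y = min(1, 0.30 + 0.18) = min(1, 0.48) = 0.48
For comparison, the Gödel t-conorm max(a, b) would give 0.30.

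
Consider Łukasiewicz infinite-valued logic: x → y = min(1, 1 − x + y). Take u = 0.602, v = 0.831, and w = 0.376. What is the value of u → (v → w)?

v → w = min(1, 1 − 0.831 + 0.376) = min(1, 0.545) = 0.545
u → (v → w) = min(1, 1 − 0.602 + 0.545) = min(1, 0.943) = 0.943

0.943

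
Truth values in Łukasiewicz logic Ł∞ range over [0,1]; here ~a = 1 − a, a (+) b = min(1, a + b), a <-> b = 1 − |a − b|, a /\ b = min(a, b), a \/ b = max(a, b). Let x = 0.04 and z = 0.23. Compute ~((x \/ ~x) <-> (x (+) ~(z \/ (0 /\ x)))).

0.15

~x = 1 − 0.04 = 0.96
x \/ ~x = max(0.04, 0.96) = 0.96
0 /\ x = min(0.00, 0.04) = 0.00
z \/ (0 /\ x) = max(0.23, 0.00) = 0.23
~(z \/ (0 /\ x)) = 1 − 0.23 = 0.77
x (+) ~(z \/ (0 /\ x)) = min(1, 0.04 + 0.77) = min(1, 0.81) = 0.81
(x \/ ~x) <-> (x (+) ~(z \/ (0 /\ x))) = 1 − |0.96 − 0.81| = 1 − 0.15 = 0.85
~((x \/ ~x) <-> (x (+) ~(z \/ (0 /\ x)))) = 1 − 0.85 = 0.15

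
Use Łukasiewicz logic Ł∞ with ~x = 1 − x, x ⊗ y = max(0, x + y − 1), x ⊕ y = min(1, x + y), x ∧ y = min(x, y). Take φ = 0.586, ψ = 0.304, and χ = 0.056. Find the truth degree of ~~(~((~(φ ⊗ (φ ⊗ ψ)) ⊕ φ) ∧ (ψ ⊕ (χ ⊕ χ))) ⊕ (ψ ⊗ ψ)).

0.584

φ ⊗ ψ = max(0, 0.586 + 0.304 − 1) = max(0, -0.110) = 0.000
φ ⊗ (φ ⊗ ψ) = max(0, 0.586 + 0.000 − 1) = max(0, -0.414) = 0.000
~(φ ⊗ (φ ⊗ ψ)) = 1 − 0.000 = 1.000
~(φ ⊗ (φ ⊗ ψ)) ⊕ φ = min(1, 1.000 + 0.586) = min(1, 1.586) = 1.000
χ ⊕ χ = min(1, 0.056 + 0.056) = min(1, 0.112) = 0.112
ψ ⊕ (χ ⊕ χ) = min(1, 0.304 + 0.112) = min(1, 0.416) = 0.416
(~(φ ⊗ (φ ⊗ ψ)) ⊕ φ) ∧ (ψ ⊕ (χ ⊕ χ)) = min(1.000, 0.416) = 0.416
~((~(φ ⊗ (φ ⊗ ψ)) ⊕ φ) ∧ (ψ ⊕ (χ ⊕ χ))) = 1 − 0.416 = 0.584
ψ ⊗ ψ = max(0, 0.304 + 0.304 − 1) = max(0, -0.392) = 0.000
~((~(φ ⊗ (φ ⊗ ψ)) ⊕ φ) ∧ (ψ ⊕ (χ ⊕ χ))) ⊕ (ψ ⊗ ψ) = min(1, 0.584 + 0.000) = min(1, 0.584) = 0.584
~(~((~(φ ⊗ (φ ⊗ ψ)) ⊕ φ) ∧ (ψ ⊕ (χ ⊕ χ))) ⊕ (ψ ⊗ ψ)) = 1 − 0.584 = 0.416
~~(~((~(φ ⊗ (φ ⊗ ψ)) ⊕ φ) ∧ (ψ ⊕ (χ ⊕ χ))) ⊕ (ψ ⊗ ψ)) = 1 − 0.416 = 0.584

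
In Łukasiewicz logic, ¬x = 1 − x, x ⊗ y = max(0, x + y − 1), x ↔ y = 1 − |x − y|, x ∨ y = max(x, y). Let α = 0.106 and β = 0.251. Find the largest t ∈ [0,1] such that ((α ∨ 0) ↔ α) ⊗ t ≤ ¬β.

0.749

α ∨ 0 = max(0.106, 0.000) = 0.106
(α ∨ 0) ↔ α = 1 − |0.106 − 0.106| = 1 − 0.000 = 1.000
So the left factor is (α ∨ 0) ↔ α = 1.000.
¬β = 1 − 0.251 = 0.749
So the right-hand bound is ¬β = 0.749.
The residuum of the Łukasiewicz t-norm gives the supremum: min(1, 1 − 1.000 + 0.749).
1 − 1.000 + 0.749 = 0.749, so t = min(1, 0.749) = 0.749.
Check: 1.000 ⊗ 0.749 = max(0, 0.749) = 0.749 ≤ 0.749.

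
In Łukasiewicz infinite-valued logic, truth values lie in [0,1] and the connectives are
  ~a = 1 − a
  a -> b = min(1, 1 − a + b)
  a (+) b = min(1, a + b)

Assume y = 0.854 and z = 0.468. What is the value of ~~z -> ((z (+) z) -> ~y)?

~z = 1 − 0.468 = 0.532
~~z = 1 − 0.532 = 0.468
z (+) z = min(1, 0.468 + 0.468) = min(1, 0.936) = 0.936
~y = 1 − 0.854 = 0.146
(z (+) z) -> ~y = min(1, 1 − 0.936 + 0.146) = min(1, 0.210) = 0.210
~~z -> ((z (+) z) -> ~y) = min(1, 1 − 0.468 + 0.210) = min(1, 0.742) = 0.742

0.742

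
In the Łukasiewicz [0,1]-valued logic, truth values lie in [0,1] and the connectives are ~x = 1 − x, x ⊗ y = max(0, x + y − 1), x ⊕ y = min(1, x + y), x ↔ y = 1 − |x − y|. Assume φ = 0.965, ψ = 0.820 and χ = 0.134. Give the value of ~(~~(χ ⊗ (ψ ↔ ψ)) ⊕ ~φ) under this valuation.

ψ ↔ ψ = 1 − |0.820 − 0.820| = 1 − 0.000 = 1.000
χ ⊗ (ψ ↔ ψ) = max(0, 0.134 + 1.000 − 1) = max(0, 0.134) = 0.134
~(χ ⊗ (ψ ↔ ψ)) = 1 − 0.134 = 0.866
~~(χ ⊗ (ψ ↔ ψ)) = 1 − 0.866 = 0.134
~φ = 1 − 0.965 = 0.035
~~(χ ⊗ (ψ ↔ ψ)) ⊕ ~φ = min(1, 0.134 + 0.035) = min(1, 0.169) = 0.169
~(~~(χ ⊗ (ψ ↔ ψ)) ⊕ ~φ) = 1 − 0.169 = 0.831

0.831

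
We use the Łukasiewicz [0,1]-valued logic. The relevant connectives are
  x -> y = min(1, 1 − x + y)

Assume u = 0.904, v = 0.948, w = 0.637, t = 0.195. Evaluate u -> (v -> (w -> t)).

0.706

w -> t = min(1, 1 − 0.637 + 0.195) = min(1, 0.558) = 0.558
v -> (w -> t) = min(1, 1 − 0.948 + 0.558) = min(1, 0.610) = 0.610
u -> (v -> (w -> t)) = min(1, 1 − 0.904 + 0.610) = min(1, 0.706) = 0.706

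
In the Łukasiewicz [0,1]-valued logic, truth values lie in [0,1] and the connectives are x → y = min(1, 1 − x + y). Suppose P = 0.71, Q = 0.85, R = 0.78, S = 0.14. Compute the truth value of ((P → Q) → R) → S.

0.36

P → Q = min(1, 1 − 0.71 + 0.85) = min(1, 1.14) = 1.00
(P → Q) → R = min(1, 1 − 1.00 + 0.78) = min(1, 0.78) = 0.78
((P → Q) → R) → S = min(1, 1 − 0.78 + 0.14) = min(1, 0.36) = 0.36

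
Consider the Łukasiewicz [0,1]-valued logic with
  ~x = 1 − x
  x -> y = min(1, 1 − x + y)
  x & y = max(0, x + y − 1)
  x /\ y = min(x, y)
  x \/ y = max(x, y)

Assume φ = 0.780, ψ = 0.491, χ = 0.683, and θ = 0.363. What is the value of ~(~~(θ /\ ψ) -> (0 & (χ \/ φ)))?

0.363

θ /\ ψ = min(0.363, 0.491) = 0.363
~(θ /\ ψ) = 1 − 0.363 = 0.637
~~(θ /\ ψ) = 1 − 0.637 = 0.363
χ \/ φ = max(0.683, 0.780) = 0.780
0 & (χ \/ φ) = max(0, 0.000 + 0.780 − 1) = max(0, -0.220) = 0.000
~~(θ /\ ψ) -> (0 & (χ \/ φ)) = min(1, 1 − 0.363 + 0.000) = min(1, 0.637) = 0.637
~(~~(θ /\ ψ) -> (0 & (χ \/ φ))) = 1 − 0.637 = 0.363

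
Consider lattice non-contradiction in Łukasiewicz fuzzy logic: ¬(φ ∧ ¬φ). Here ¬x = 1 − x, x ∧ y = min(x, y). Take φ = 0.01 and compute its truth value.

0.99

¬φ = 1 − 0.01 = 0.99
φ ∧ ¬φ = min(0.01, 0.99) = 0.01
¬(φ ∧ ¬φ) = 1 − 0.01 = 0.99
(The value 0.99 < 1 shows this instance is not satisfied; not a Ł∞-tautology — its value is 1 − min(a, 1−a).)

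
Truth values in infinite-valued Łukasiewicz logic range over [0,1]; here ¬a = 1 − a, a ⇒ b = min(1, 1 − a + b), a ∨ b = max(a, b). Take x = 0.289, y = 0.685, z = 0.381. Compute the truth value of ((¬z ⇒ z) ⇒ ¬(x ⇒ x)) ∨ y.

¬z = 1 − 0.381 = 0.619
¬z ⇒ z = min(1, 1 − 0.619 + 0.381) = min(1, 0.762) = 0.762
x ⇒ x = min(1, 1 − 0.289 + 0.289) = min(1, 1.000) = 1.000
¬(x ⇒ x) = 1 − 1.000 = 0.000
(¬z ⇒ z) ⇒ ¬(x ⇒ x) = min(1, 1 − 0.762 + 0.000) = min(1, 0.238) = 0.238
((¬z ⇒ z) ⇒ ¬(x ⇒ x)) ∨ y = max(0.238, 0.685) = 0.685

0.685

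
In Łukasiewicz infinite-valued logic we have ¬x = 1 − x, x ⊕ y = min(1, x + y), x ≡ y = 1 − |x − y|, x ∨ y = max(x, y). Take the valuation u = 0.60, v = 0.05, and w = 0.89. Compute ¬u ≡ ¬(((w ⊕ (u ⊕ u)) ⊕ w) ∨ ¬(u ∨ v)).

0.60

¬u = 1 − 0.60 = 0.40
u ⊕ u = min(1, 0.60 + 0.60) = min(1, 1.20) = 1.00
w ⊕ (u ⊕ u) = min(1, 0.89 + 1.00) = min(1, 1.89) = 1.00
(w ⊕ (u ⊕ u)) ⊕ w = min(1, 1.00 + 0.89) = min(1, 1.89) = 1.00
u ∨ v = max(0.60, 0.05) = 0.60
¬(u ∨ v) = 1 − 0.60 = 0.40
((w ⊕ (u ⊕ u)) ⊕ w) ∨ ¬(u ∨ v) = max(1.00, 0.40) = 1.00
¬(((w ⊕ (u ⊕ u)) ⊕ w) ∨ ¬(u ∨ v)) = 1 − 1.00 = 0.00
¬u ≡ ¬(((w ⊕ (u ⊕ u)) ⊕ w) ∨ ¬(u ∨ v)) = 1 − |0.40 − 0.00| = 1 − 0.40 = 0.60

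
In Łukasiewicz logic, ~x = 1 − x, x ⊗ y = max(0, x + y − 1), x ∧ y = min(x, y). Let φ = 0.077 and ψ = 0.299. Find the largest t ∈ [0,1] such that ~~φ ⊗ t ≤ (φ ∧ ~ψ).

1.000

~φ = 1 − 0.077 = 0.923
~~φ = 1 − 0.923 = 0.077
So the left factor is ~~φ = 0.077.
~ψ = 1 − 0.299 = 0.701
φ ∧ ~ψ = min(0.077, 0.701) = 0.077
So the right-hand bound is φ ∧ ~ψ = 0.077.
The residuum of the Łukasiewicz t-norm gives the supremum: min(1, 1 − 0.077 + 0.077).
1 − 0.077 + 0.077 = 1.000, so t = min(1, 1.000) = 1.000.
Check: 0.077 ⊗ 1.000 = max(0, 0.077) = 0.077 ≤ 0.077.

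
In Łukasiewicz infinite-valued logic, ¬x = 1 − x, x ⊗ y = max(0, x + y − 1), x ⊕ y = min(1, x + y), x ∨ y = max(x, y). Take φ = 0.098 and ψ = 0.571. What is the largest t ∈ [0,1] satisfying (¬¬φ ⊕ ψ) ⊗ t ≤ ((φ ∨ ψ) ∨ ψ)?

0.902

¬φ = 1 − 0.098 = 0.902
¬¬φ = 1 − 0.902 = 0.098
¬¬φ ⊕ ψ = min(1, 0.098 + 0.571) = min(1, 0.669) = 0.669
So the left factor is ¬¬φ ⊕ ψ = 0.669.
φ ∨ ψ = max(0.098, 0.571) = 0.571
(φ ∨ ψ) ∨ ψ = max(0.571, 0.571) = 0.571
So the right-hand bound is (φ ∨ ψ) ∨ ψ = 0.571.
The residuum of the Łukasiewicz t-norm gives the supremum: min(1, 1 − 0.669 + 0.571).
1 − 0.669 + 0.571 = 0.902, so t = min(1, 0.902) = 0.902.
Check: 0.669 ⊗ 0.902 = max(0, 0.571) = 0.571 ≤ 0.571.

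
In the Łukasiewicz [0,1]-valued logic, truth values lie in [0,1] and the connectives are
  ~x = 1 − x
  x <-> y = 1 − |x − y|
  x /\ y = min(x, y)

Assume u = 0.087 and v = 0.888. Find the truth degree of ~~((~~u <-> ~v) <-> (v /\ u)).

~u = 1 − 0.087 = 0.913
~~u = 1 − 0.913 = 0.087
~v = 1 − 0.888 = 0.112
~~u <-> ~v = 1 − |0.087 − 0.112| = 1 − 0.025 = 0.975
v /\ u = min(0.888, 0.087) = 0.087
(~~u <-> ~v) <-> (v /\ u) = 1 − |0.975 − 0.087| = 1 − 0.888 = 0.112
~((~~u <-> ~v) <-> (v /\ u)) = 1 − 0.112 = 0.888
~~((~~u <-> ~v) <-> (v /\ u)) = 1 − 0.888 = 0.112

0.112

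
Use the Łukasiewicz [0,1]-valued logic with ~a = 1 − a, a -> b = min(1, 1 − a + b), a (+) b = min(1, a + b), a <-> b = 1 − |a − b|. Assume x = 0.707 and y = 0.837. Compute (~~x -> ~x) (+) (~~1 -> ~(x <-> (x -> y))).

~x = 1 − 0.707 = 0.293
~~x = 1 − 0.293 = 0.707
~~x -> ~x = min(1, 1 − 0.707 + 0.293) = min(1, 0.586) = 0.586
~1 = 1 − 1.000 = 0.000
~~1 = 1 − 0.000 = 1.000
x -> y = min(1, 1 − 0.707 + 0.837) = min(1, 1.130) = 1.000
x <-> (x -> y) = 1 − |0.707 − 1.000| = 1 − 0.293 = 0.707
~(x <-> (x -> y)) = 1 − 0.707 = 0.293
~~1 -> ~(x <-> (x -> y)) = min(1, 1 − 1.000 + 0.293) = min(1, 0.293) = 0.293
(~~x -> ~x) (+) (~~1 -> ~(x <-> (x -> y))) = min(1, 0.586 + 0.293) = min(1, 0.879) = 0.879

0.879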